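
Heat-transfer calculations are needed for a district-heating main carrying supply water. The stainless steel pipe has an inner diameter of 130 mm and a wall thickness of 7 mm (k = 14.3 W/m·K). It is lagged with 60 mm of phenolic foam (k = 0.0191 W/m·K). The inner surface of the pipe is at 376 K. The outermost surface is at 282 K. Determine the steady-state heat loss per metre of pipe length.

q′ ≈ 18.6 W/m

Treating each annulus and film as a series resistance:
R_stainless steel pipe wall = ln(72/65)/(2π×14.3×1) = 0.001138 K/W
R_phenolic foam = ln(132/72)/(2π×0.0191×1) = 5.051 K/W
R_total = 5.052 K/W
Q = ΔT/R_total = 94/5.052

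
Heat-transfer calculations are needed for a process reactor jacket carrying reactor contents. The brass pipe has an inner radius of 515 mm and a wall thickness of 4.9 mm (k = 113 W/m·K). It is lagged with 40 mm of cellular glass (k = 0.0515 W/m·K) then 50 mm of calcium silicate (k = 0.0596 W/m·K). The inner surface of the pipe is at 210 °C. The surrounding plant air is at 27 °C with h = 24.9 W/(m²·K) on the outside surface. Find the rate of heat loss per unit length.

q′ ≈ 391 W/m

Treating each annulus and film as a series resistance:
R_brass pipe wall = ln(519.9/515)/(2π×113×1) = 1.334×10^-5 K/W
R_cellular glass = ln(559.9/519.9)/(2π×0.0515×1) = 0.2291 K/W
R_calcium silicate = ln(609.9/559.9)/(2π×0.0596×1) = 0.2284 K/W
R_outer film = 1/(h_o·2πr_oL) = 1/(24.9×2π×0.6099×1) = 0.01048 K/W
R_total = 0.468 K/W
Q = ΔT/R_total = 183/0.468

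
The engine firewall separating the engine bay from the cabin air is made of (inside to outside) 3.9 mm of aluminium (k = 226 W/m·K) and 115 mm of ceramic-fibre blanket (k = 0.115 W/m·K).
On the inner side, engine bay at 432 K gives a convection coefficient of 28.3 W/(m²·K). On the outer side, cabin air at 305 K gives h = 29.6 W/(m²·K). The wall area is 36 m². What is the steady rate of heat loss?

Q ≈ 4280 W

Using the resistance-network approach (series):
R_inner film = 1/(h_i·A) = 1/(28.3×36) = 9.815×10^-4 K/W
R_aluminium = L/(kA) = 0.0039/(226×36) = 4.794×10^-7 K/W
R_ceramic-fibre blanket = L/(kA) = 0.115/(0.115×36) = 0.02778 K/W
R_outer film = 1/(h_o·A) = 1/(29.6×36) = 9.384×10^-4 K/W
R_total = 0.0297 K/W
Q = ΔT / R_total = 127 / 0.0297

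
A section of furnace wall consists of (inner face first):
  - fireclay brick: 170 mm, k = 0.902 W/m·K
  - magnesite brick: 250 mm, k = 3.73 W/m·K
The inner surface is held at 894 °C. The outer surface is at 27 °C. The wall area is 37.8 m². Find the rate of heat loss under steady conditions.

Q ≈ 128000 W

Treating each layer as a thermal resistance in series:
R_fireclay brick = L/(kA) = 0.17/(0.902×37.8) = 0.004986 K/W
R_magnesite brick = L/(kA) = 0.25/(3.73×37.8) = 0.001773 K/W
R_total = 0.006759 K/W
Q = ΔT / R_total = 867 / 0.006759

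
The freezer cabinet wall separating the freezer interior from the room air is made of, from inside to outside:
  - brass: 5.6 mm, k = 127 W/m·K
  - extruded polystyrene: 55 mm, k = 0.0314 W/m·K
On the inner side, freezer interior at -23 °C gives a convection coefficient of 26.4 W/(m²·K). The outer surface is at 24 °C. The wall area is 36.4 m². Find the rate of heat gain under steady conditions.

Treating each layer as a thermal resistance in series:
R_inner film = 1/(h_i·A) = 1/(26.4×36.4) = 0.001041 K/W
R_brass = L/(kA) = 0.0056/(127×36.4) = 1.211×10^-6 K/W
R_extruded polystyrene = L/(kA) = 0.055/(0.0314×36.4) = 0.04812 K/W
R_total = 0.04916 K/W
Q = ΔT / R_total = 47 / 0.04916

Q ≈ 956 W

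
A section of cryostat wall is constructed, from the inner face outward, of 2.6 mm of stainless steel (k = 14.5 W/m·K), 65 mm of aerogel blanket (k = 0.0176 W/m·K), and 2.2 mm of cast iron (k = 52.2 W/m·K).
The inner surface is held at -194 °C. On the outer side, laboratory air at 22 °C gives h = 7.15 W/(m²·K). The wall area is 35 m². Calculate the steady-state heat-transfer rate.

Q ≈ 1970 W

Thermal resistances in series:
R_stainless steel = L/(kA) = 0.0026/(14.5×35) = 5.123×10^-6 K/W
R_aerogel blanket = L/(kA) = 0.065/(0.0176×35) = 0.1055 K/W
R_cast iron = L/(kA) = 0.0022/(52.2×35) = 1.204×10^-6 K/W
R_outer film = 1/(h_o·A) = 1/(7.15×35) = 0.003996 K/W
R_total = 0.1095 K/W
Q = ΔT / R_total = 216 / 0.1095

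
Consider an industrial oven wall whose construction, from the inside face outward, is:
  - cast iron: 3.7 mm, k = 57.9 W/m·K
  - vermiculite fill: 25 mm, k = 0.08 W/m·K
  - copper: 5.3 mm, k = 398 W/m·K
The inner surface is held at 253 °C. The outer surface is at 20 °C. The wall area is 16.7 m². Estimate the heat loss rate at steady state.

Q ≈ 12400 W

Treating each layer as a thermal resistance in series:
R_cast iron = L/(kA) = 0.0037/(57.9×16.7) = 3.827×10^-6 K/W
R_vermiculite fill = L/(kA) = 0.025/(0.08×16.7) = 0.01871 K/W
R_copper = L/(kA) = 0.0053/(398×16.7) = 7.974×10^-7 K/W
R_total = 0.01872 K/W
Q = ΔT / R_total = 233 / 0.01872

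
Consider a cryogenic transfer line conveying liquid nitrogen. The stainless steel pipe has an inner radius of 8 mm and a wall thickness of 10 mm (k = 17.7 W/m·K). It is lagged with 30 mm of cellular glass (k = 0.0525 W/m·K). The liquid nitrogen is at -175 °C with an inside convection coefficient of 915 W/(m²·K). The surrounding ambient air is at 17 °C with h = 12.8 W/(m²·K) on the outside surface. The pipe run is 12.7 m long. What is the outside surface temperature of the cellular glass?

Treating each annulus and film as a series resistance:
R_inner film = 1/(h_i·2πr₁L) = 1/(915×2π×0.008×12.7) = 0.001712 K/W
R_stainless steel pipe wall = ln(18/8)/(2π×17.7×12.7) = 5.742×10^-4 K/W
R_cellular glass = ln(48/18)/(2π×0.0525×12.7) = 0.2341 K/W
R_outer film = 1/(h_o·2πr_oL) = 1/(12.8×2π×0.048×12.7) = 0.0204 K/W
R_total = 0.2568 K/W
Q = ΔT/R_total = 192/0.2568
Q = 748 W
T_interface = T_inner + Q·ΣR(inner→interface) = -175 + 748×0.2364

T ≈ 1.75 °C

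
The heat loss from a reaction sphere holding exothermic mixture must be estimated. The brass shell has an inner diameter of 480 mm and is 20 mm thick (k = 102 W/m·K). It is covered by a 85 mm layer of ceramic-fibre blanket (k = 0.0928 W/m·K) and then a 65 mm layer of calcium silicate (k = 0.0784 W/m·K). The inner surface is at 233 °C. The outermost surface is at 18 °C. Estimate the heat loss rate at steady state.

Q ≈ 168 W

Each spherical layer contributes R = (1/r_i − 1/r_o)/(4πk):
R_brass shell = (1/0.24 − 1/0.26)/(4π×102) = 2.501×10^-4 K/W
R_ceramic-fibre blanket = (1/0.26 − 1/0.345)/(4π×0.0928) = 0.8126 K/W
R_calcium silicate = (1/0.345 − 1/0.41)/(4π×0.0784) = 0.4664 K/W
R_total = 1.279 K/W
Q = ΔT/R_total = 215/1.279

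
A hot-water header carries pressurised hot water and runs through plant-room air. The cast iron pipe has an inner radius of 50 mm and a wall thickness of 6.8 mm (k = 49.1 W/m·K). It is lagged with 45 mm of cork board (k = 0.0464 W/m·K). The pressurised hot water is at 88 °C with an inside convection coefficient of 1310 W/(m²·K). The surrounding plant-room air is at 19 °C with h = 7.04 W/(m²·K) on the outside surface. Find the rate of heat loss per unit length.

Per-layer cylindrical resistances, series-summed:
R_inner film = 1/(h_i·2πr₁L) = 1/(1310×2π×0.05×1) = 0.00243 K/W
R_cast iron pipe wall = ln(56.8/50)/(2π×49.1×1) = 4.133×10^-4 K/W
R_cork board = ln(101.8/56.8)/(2π×0.0464×1) = 2.001 K/W
R_outer film = 1/(h_o·2πr_oL) = 1/(7.04×2π×0.1018×1) = 0.2221 K/W
R_total = 2.226 K/W
Q = ΔT/R_total = 69/2.226

q′ ≈ 31 W/m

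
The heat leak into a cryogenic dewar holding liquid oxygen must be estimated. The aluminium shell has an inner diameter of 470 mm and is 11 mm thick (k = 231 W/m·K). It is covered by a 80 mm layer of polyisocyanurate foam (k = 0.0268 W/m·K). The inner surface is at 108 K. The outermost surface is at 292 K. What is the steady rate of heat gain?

Q ≈ 62.1 W

Radial (spherical) resistances in series:
R_aluminium shell = (1/0.235 − 1/0.246)/(4π×231) = 6.555×10^-5 K/W
R_polyisocyanurate foam = (1/0.246 − 1/0.326)/(4π×0.0268) = 2.962 K/W
R_total = 2.962 K/W
Q = ΔT/R_total = 184/2.962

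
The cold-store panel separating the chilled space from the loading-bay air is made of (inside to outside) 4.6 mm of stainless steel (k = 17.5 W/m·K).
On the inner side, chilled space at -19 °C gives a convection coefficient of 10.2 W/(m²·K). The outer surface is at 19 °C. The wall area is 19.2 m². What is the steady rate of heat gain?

Thermal resistances in series:
R_inner film = 1/(h_i·A) = 1/(10.2×19.2) = 0.005106 K/W
R_stainless steel = L/(kA) = 0.0046/(17.5×19.2) = 1.369×10^-5 K/W
R_total = 0.00512 K/W
Q = ΔT / R_total = 38 / 0.00512

Q ≈ 7420 W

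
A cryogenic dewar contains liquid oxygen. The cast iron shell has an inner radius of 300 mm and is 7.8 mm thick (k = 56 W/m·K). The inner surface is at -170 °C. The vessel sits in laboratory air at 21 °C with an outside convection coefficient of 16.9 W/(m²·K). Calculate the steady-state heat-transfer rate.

Q ≈ 3830 W

Spherical conduction: R = (1/r_in − 1/r_out)/(4πk) per layer; series-sum.
R_cast iron shell = (1/0.3 − 1/0.3078)/(4π×56) = 1.2×10^-4 K/W
R_outer film = 1/(h·4πr_o²) = 1/(16.9×4π×0.3078²) = 0.0497 K/W
R_total = 0.04982 K/W
Q = ΔT/R_total = 191/0.04982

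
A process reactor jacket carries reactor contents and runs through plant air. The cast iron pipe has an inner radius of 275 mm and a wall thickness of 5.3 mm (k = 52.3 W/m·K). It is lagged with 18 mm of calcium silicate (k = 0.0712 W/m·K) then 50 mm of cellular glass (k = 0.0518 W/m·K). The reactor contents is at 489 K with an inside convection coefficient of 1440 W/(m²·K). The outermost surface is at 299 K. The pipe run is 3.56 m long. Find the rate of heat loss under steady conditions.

Per-layer cylindrical resistances, series-summed:
R_inner film = 1/(h_i·2πr₁L) = 1/(1440×2π×0.275×3.56) = 1.129×10^-4 K/W
R_cast iron pipe wall = ln(280.3/275)/(2π×52.3×3.56) = 1.632×10^-5 K/W
R_calcium silicate = ln(298.3/280.3)/(2π×0.0712×3.56) = 0.03908 K/W
R_cellular glass = ln(348.3/298.3)/(2π×0.0518×3.56) = 0.1337 K/W
R_total = 0.173 K/W
Q = ΔT/R_total = 190/0.173

Q ≈ 1100 W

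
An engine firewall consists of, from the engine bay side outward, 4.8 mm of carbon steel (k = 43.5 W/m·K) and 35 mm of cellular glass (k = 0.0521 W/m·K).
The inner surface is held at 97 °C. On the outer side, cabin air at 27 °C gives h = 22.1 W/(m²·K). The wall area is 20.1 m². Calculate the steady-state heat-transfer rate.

Q ≈ 1960 W

Series thermal resistances:
R_carbon steel = L/(kA) = 0.0048/(43.5×20.1) = 5.49×10^-6 K/W
R_cellular glass = L/(kA) = 0.035/(0.0521×20.1) = 0.03342 K/W
R_outer film = 1/(h_o·A) = 1/(22.1×20.1) = 0.002251 K/W
R_total = 0.03568 K/W
Q = ΔT / R_total = 70 / 0.03568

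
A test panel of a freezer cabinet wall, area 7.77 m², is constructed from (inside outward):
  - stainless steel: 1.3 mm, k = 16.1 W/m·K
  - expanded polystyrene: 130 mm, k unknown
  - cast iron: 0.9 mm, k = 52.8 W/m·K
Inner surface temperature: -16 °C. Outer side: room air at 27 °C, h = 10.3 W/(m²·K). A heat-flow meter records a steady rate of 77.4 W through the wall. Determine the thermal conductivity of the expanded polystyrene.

k ≈ 0.0308 W/(m·K)

Series thermal resistances:
R_stainless steel = L/(kA) = 0.0013/(16.1×7.77) = 1.039×10^-5 K/W
R_cast iron = L/(kA) = 0.0009/(52.8×7.77) = 2.194×10^-6 K/W
R_outer film = 1/(h_o·A) = 1/(10.3×7.77) = 0.0125 K/W
Sum of known resistances R_other = 0.01251 K/W
Total R = ΔT/Q = 43/77.4 = 0.5556 K/W
R_expanded polystyrene = R_total − R_other = 0.543 K/W
k = L/(R·A) = 0.13/(0.543×7.77)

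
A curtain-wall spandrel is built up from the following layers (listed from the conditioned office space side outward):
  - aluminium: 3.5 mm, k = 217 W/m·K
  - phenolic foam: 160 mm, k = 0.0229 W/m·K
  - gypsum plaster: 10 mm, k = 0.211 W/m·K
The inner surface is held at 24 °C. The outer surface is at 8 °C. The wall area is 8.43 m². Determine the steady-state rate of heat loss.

Thermal resistances in series:
R_aluminium = L/(kA) = 0.0035/(217×8.43) = 1.913×10^-6 K/W
R_phenolic foam = L/(kA) = 0.16/(0.0229×8.43) = 0.8288 K/W
R_gypsum plaster = L/(kA) = 0.01/(0.211×8.43) = 0.005622 K/W
R_total = 0.8344 K/W
Q = ΔT / R_total = 16 / 0.8344

Q ≈ 19.2 W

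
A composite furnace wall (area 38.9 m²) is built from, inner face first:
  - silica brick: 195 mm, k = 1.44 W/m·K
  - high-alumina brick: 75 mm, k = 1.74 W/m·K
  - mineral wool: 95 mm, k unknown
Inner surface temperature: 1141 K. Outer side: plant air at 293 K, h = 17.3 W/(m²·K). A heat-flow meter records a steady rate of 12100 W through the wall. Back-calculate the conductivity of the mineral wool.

Model the wall as resistances in series:
R_silica brick = L/(kA) = 0.195/(1.44×38.9) = 0.003481 K/W
R_high-alumina brick = L/(kA) = 0.075/(1.74×38.9) = 0.001108 K/W
R_outer film = 1/(h_o·A) = 1/(17.3×38.9) = 0.001486 K/W
Sum of known resistances R_other = 0.006075 K/W
Total R = ΔT/Q = 848/12100 = 0.07008 K/W
R_mineral wool = R_total − R_other = 0.06401 K/W
k = L/(R·A) = 0.095/(0.06401×38.9)

k ≈ 0.0382 W/(m·K)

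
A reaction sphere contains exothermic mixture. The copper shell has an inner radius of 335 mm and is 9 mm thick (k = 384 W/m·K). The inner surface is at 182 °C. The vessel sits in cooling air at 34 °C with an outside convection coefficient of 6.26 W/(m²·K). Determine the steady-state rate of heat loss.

Radial (spherical) resistances in series:
R_copper shell = (1/0.335 − 1/0.344)/(4π×384) = 1.618×10^-5 K/W
R_outer film = 1/(h·4πr_o²) = 1/(6.26×4π×0.344²) = 0.1074 K/W
R_total = 0.1074 K/W
Q = ΔT/R_total = 148/0.1074

Q ≈ 1380 W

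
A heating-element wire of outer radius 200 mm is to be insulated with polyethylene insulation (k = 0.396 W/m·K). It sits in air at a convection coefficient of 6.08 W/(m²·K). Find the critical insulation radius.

r_cr ≈ 65.1 mm

For a cylinder r_cr = k/h = 0.396/6.08
r_cr = 65.1 mm; since the bare radius (200 mm) is above r_cr, any added insulation will reduce heat loss.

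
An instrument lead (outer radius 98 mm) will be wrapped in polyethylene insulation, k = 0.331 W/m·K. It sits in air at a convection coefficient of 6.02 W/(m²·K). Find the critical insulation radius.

For a cylinder r_cr = k/h = 0.331/6.02
r_cr = 55 mm; since the bare radius (98 mm) is above r_cr, any added insulation will reduce heat loss.

r_cr ≈ 55 mm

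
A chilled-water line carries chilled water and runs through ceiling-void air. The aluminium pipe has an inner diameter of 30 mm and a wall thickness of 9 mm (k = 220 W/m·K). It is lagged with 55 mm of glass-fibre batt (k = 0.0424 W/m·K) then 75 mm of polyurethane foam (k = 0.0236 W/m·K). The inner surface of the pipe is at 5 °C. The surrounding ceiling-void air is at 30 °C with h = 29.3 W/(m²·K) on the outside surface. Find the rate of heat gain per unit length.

Radial resistances (cylindrical: R_cond = ln(r_o/r_i)/(2πkL), R_conv = 1/(h·2πrL)):
R_aluminium pipe wall = ln(24/15)/(2π×220×1) = 3.4×10^-4 K/W
R_glass-fibre batt = ln(79/24)/(2π×0.0424×1) = 4.472 K/W
R_polyurethane foam = ln(154/79)/(2π×0.0236×1) = 4.502 K/W
R_outer film = 1/(h_o·2πr_oL) = 1/(29.3×2π×0.154×1) = 0.03527 K/W
R_total = 9.009 K/W
Q = ΔT/R_total = 25/9.009

q′ ≈ 2.77 W/m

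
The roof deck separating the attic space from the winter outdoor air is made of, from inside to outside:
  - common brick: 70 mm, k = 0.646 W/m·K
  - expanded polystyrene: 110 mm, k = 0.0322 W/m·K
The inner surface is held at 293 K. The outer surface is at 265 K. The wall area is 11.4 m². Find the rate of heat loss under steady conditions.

Thermal resistances in series:
R_common brick = L/(kA) = 0.07/(0.646×11.4) = 0.009505 K/W
R_expanded polystyrene = L/(kA) = 0.11/(0.0322×11.4) = 0.2997 K/W
R_total = 0.3092 K/W
Q = ΔT / R_total = 28 / 0.3092

Q ≈ 90.6 W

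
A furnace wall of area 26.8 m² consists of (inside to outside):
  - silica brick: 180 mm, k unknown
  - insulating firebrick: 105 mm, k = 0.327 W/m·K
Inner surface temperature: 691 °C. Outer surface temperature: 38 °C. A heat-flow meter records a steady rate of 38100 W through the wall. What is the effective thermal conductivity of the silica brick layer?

k ≈ 1.3 W/(m·K)

Using the resistance-network approach (series):
R_insulating firebrick = L/(kA) = 0.105/(0.327×26.8) = 0.01198 K/W
Sum of known resistances R_other = 0.01198 K/W
Total R = ΔT/Q = 653/38100 = 0.01714 K/W
R_silica brick = R_total − R_other = 0.005158 K/W
k = L/(R·A) = 0.18/(0.005158×26.8)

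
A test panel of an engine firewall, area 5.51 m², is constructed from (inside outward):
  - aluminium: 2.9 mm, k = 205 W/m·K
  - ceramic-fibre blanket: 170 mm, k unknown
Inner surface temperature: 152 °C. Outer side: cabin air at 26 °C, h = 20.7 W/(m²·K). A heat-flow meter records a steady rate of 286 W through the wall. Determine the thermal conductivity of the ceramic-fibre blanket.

k ≈ 0.0715 W/(m·K)

Model the wall as resistances in series:
R_aluminium = L/(kA) = 0.0029/(205×5.51) = 2.567×10^-6 K/W
R_outer film = 1/(h_o·A) = 1/(20.7×5.51) = 0.008768 K/W
Sum of known resistances R_other = 0.00877 K/W
Total R = ΔT/Q = 126/286 = 0.4406 K/W
R_ceramic-fibre blanket = R_total − R_other = 0.4318 K/W
k = L/(R·A) = 0.17/(0.4318×5.51)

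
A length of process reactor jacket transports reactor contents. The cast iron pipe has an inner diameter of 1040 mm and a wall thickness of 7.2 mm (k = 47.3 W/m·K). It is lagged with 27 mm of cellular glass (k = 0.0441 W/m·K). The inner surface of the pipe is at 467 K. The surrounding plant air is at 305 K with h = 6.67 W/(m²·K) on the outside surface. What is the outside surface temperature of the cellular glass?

T ≈ 336 K

Per-layer cylindrical resistances, series-summed:
R_cast iron pipe wall = ln(527.2/520)/(2π×47.3×1) = 4.627×10^-5 K/W
R_cellular glass = ln(554.2/527.2)/(2π×0.0441×1) = 0.1803 K/W
R_outer film = 1/(h_o·2πr_oL) = 1/(6.67×2π×0.5542×1) = 0.04306 K/W
R_total = 0.2234 K/W
Q = ΔT/R_total = 162/0.2234
Q = 725 W/m
T_interface = T_inner − Q·ΣR(inner→interface) = 467 − 725×0.1803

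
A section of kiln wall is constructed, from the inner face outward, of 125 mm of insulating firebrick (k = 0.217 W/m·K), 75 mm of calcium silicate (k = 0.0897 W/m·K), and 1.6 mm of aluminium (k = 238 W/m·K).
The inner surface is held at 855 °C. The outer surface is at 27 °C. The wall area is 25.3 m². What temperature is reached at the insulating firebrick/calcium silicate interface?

T ≈ 517 °C

Series thermal resistances:
R_insulating firebrick = L/(kA) = 0.125/(0.217×25.3) = 0.02277 K/W
R_calcium silicate = L/(kA) = 0.075/(0.0897×25.3) = 0.03305 K/W
R_aluminium = L/(kA) = 0.0016/(238×25.3) = 2.657×10^-7 K/W
R_total = 0.05582 K/W;  Q = ΔT/R_total = 828/0.05582 = 14830 W
T_interface = T_inner − Q·ΣR(inner→interface) = 855 − 14800×0.02277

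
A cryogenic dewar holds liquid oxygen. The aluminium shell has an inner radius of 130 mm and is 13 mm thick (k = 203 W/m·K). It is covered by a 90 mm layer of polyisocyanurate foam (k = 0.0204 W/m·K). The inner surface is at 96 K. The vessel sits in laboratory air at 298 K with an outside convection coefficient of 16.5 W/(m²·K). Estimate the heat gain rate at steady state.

Q ≈ 19 W

For a spherical shell R = (1/r₁ − 1/r₂)/(4πk); film R = 1/(h·4πr²). In series:
R_aluminium shell = (1/0.13 − 1/0.143)/(4π×203) = 2.741×10^-4 K/W
R_polyisocyanurate foam = (1/0.143 − 1/0.233)/(4π×0.0204) = 10.54 K/W
R_outer film = 1/(h·4πr_o²) = 1/(16.5×4π×0.233²) = 0.08884 K/W
R_total = 10.63 K/W
Q = ΔT/R_total = 202/10.63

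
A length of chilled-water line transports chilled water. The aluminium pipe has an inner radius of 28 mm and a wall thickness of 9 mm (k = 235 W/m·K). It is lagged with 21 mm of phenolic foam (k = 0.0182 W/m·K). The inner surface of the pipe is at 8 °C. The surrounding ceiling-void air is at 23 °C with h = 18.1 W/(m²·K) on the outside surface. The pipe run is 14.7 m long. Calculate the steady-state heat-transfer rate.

For a radial system each layer contributes R = ln(r_out/r_in)/(2πkL); films add R = 1/(hA).
R_aluminium pipe wall = ln(37/28)/(2π×235×14.7) = 1.284×10^-5 K/W
R_phenolic foam = ln(58/37)/(2π×0.0182×14.7) = 0.2674 K/W
R_outer film = 1/(h_o·2πr_oL) = 1/(18.1×2π×0.058×14.7) = 0.01031 K/W
R_total = 0.2777 K/W
Q = ΔT/R_total = 15/0.2777

Q ≈ 54 W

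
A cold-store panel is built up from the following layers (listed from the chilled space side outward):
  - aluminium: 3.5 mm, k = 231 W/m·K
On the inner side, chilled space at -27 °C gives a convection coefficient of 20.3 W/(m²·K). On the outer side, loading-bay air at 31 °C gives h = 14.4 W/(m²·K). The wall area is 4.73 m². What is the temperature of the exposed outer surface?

Treating each layer as a thermal resistance in series:
R_inner film = 1/(h_i·A) = 1/(20.3×4.73) = 0.01041 K/W
R_aluminium = L/(kA) = 0.0035/(231×4.73) = 3.203×10^-6 K/W
R_outer film = 1/(h_o·A) = 1/(14.4×4.73) = 0.01468 K/W
R_total = 0.0251 K/W;  Q = ΔT/R_total = 58/0.0251 = 2311 W
T_interface = T_inner + Q·ΣR(inner→interface) = -27 + 2310×0.01042

T ≈ -2.93 °C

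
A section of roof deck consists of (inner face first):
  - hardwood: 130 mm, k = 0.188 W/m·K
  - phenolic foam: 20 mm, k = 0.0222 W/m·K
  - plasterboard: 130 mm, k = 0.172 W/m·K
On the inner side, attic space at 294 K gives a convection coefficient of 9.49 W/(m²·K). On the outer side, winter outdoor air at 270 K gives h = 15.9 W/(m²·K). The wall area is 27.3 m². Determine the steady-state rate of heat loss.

Treating each layer as a thermal resistance in series:
R_inner film = 1/(h_i·A) = 1/(9.49×27.3) = 0.00386 K/W
R_hardwood = L/(kA) = 0.13/(0.188×27.3) = 0.02533 K/W
R_phenolic foam = L/(kA) = 0.02/(0.0222×27.3) = 0.033 K/W
R_plasterboard = L/(kA) = 0.13/(0.172×27.3) = 0.02769 K/W
R_outer film = 1/(h_o·A) = 1/(15.9×27.3) = 0.002304 K/W
R_total = 0.09218 K/W
Q = ΔT / R_total = 24 / 0.09218

Q ≈ 260 W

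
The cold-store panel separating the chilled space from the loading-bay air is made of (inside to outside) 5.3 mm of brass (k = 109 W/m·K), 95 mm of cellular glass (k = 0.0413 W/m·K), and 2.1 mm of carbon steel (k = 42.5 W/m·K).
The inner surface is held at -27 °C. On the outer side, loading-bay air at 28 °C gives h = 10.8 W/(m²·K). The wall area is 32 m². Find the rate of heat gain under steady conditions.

Model the wall as resistances in series:
R_brass = L/(kA) = 0.0053/(109×32) = 1.519×10^-6 K/W
R_cellular glass = L/(kA) = 0.095/(0.0413×32) = 0.07188 K/W
R_carbon steel = L/(kA) = 0.0021/(42.5×32) = 1.544×10^-6 K/W
R_outer film = 1/(h_o·A) = 1/(10.8×32) = 0.002894 K/W
R_total = 0.07478 K/W
Q = ΔT / R_total = 55 / 0.07478

Q ≈ 735 W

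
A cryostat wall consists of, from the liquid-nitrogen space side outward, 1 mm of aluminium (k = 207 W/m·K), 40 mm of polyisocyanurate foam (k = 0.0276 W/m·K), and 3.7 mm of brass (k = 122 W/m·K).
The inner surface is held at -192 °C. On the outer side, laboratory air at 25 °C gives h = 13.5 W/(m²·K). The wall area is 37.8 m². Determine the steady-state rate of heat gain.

Using the resistance-network approach (series):
R_aluminium = L/(kA) = 0.001/(207×37.8) = 1.278×10^-7 K/W
R_polyisocyanurate foam = L/(kA) = 0.04/(0.0276×37.8) = 0.03834 K/W
R_brass = L/(kA) = 0.0037/(122×37.8) = 8.023×10^-7 K/W
R_outer film = 1/(h_o·A) = 1/(13.5×37.8) = 0.00196 K/W
R_total = 0.0403 K/W
Q = ΔT / R_total = 217 / 0.0403

Q ≈ 5380 W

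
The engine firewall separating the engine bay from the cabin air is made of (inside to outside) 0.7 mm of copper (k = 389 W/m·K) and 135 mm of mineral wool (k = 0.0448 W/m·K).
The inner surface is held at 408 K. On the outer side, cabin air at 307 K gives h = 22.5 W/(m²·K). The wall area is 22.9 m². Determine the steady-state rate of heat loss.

Using the resistance-network approach (series):
R_copper = L/(kA) = 0.0007/(389×22.9) = 7.858×10^-8 K/W
R_mineral wool = L/(kA) = 0.135/(0.0448×22.9) = 0.1316 K/W
R_outer film = 1/(h_o·A) = 1/(22.5×22.9) = 0.001941 K/W
R_total = 0.1335 K/W
Q = ΔT / R_total = 101 / 0.1335

Q ≈ 756 W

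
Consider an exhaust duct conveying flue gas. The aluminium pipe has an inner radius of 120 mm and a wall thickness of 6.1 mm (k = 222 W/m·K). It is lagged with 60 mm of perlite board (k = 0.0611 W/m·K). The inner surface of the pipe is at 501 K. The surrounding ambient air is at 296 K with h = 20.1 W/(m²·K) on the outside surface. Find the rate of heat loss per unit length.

For a radial system each layer contributes R = ln(r_out/r_in)/(2πkL); films add R = 1/(hA).
R_aluminium pipe wall = ln(126.1/120)/(2π×222×1) = 3.555×10^-5 K/W
R_perlite board = ln(186.1/126.1)/(2π×0.0611×1) = 1.014 K/W
R_outer film = 1/(h_o·2πr_oL) = 1/(20.1×2π×0.1861×1) = 0.04255 K/W
R_total = 1.056 K/W
Q = ΔT/R_total = 205/1.056

q′ ≈ 194 W/m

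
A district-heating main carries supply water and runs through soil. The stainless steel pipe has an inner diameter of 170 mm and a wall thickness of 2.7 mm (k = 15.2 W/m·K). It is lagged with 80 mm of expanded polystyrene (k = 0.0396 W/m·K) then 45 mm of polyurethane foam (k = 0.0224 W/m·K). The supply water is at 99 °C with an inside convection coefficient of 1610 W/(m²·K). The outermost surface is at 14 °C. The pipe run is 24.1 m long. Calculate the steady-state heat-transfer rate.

Per-layer cylindrical resistances, series-summed:
R_inner film = 1/(h_i·2πr₁L) = 1/(1610×2π×0.085×24.1) = 4.826×10^-5 K/W
R_stainless steel pipe wall = ln(87.7/85)/(2π×15.2×24.1) = 1.359×10^-5 K/W
R_expanded polystyrene = ln(167.7/87.7)/(2π×0.0396×24.1) = 0.1081 K/W
R_polyurethane foam = ln(212.7/167.7)/(2π×0.0224×24.1) = 0.07008 K/W
R_total = 0.1782 K/W
Q = ΔT/R_total = 85/0.1782

Q ≈ 477 W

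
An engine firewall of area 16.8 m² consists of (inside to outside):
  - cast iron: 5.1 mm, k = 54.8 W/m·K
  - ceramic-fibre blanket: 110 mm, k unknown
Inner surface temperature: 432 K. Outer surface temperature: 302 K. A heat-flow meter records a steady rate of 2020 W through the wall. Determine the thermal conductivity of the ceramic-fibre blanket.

k ≈ 0.102 W/(m·K)

Series thermal resistances:
R_cast iron = L/(kA) = 0.0051/(54.8×16.8) = 5.54×10^-6 K/W
Sum of known resistances R_other = 5.54×10^-6 K/W
Total R = ΔT/Q = 130/2020 = 0.06436 K/W
R_ceramic-fibre blanket = R_total − R_other = 0.06435 K/W
k = L/(R·A) = 0.11/(0.06435×16.8)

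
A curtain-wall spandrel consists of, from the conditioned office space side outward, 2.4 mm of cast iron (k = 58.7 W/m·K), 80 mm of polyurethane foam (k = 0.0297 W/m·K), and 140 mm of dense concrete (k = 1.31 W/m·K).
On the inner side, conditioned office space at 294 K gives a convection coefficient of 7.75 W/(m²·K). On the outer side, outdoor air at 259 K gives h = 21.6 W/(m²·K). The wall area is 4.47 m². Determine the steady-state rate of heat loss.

Q ≈ 52.6 W

Treating each layer as a thermal resistance in series:
R_inner film = 1/(h_i·A) = 1/(7.75×4.47) = 0.02887 K/W
R_cast iron = L/(kA) = 0.0024/(58.7×4.47) = 9.147×10^-6 K/W
R_polyurethane foam = L/(kA) = 0.08/(0.0297×4.47) = 0.6026 K/W
R_dense concrete = L/(kA) = 0.14/(1.31×4.47) = 0.02391 K/W
R_outer film = 1/(h_o·A) = 1/(21.6×4.47) = 0.01036 K/W
R_total = 0.6657 K/W
Q = ΔT / R_total = 35 / 0.6657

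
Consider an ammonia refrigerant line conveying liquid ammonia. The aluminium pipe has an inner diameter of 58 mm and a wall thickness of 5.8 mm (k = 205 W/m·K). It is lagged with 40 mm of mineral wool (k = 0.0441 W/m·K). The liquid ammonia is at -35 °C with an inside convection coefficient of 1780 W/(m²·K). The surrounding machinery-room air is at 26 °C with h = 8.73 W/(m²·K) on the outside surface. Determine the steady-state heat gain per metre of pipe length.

q′ ≈ 20.3 W/m

Cylindrical conduction, so R = ln(r₂/r₁)/(2πkL) per layer, in series:
R_inner film = 1/(h_i·2πr₁L) = 1/(1780×2π×0.029×1) = 0.003083 K/W
R_aluminium pipe wall = ln(34.8/29)/(2π×205×1) = 1.415×10^-4 K/W
R_mineral wool = ln(74.8/34.8)/(2π×0.0441×1) = 2.762 K/W
R_outer film = 1/(h_o·2πr_oL) = 1/(8.73×2π×0.0748×1) = 0.2437 K/W
R_total = 3.009 K/W
Q = ΔT/R_total = 61/3.009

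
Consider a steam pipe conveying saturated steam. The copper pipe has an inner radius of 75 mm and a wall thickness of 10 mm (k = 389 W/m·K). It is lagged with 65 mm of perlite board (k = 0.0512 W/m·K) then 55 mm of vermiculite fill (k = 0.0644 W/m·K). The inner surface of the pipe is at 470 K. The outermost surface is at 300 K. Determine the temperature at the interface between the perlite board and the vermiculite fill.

Per-layer cylindrical resistances, series-summed:
R_copper pipe wall = ln(85/75)/(2π×389×1) = 5.121×10^-5 K/W
R_perlite board = ln(150/85)/(2π×0.0512×1) = 1.766 K/W
R_vermiculite fill = ln(205/150)/(2π×0.0644×1) = 0.772 K/W
R_total = 2.538 K/W
Q = ΔT/R_total = 170/2.538
Q = 67 W/m
T_interface = T_inner − Q·ΣR(inner→interface) = 470 − 67×1.766

T ≈ 352 K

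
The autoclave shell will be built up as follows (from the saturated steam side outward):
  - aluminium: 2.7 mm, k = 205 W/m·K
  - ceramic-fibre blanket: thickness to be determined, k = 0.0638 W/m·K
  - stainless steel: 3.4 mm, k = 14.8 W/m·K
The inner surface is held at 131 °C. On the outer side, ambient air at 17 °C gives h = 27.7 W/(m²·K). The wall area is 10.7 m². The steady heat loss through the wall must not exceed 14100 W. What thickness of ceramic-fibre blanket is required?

L ≈ 3.2 mm

Treating each layer as a thermal resistance in series:
R_aluminium = L/(kA) = 0.0027/(205×10.7) = 1.231×10^-6 K/W
R_stainless steel = L/(kA) = 0.0034/(14.8×10.7) = 2.147×10^-5 K/W
R_outer film = 1/(h_o·A) = 1/(27.7×10.7) = 0.003374 K/W
Sum of the known resistances R_other = 0.003397 K/W
Required total resistance R_tot = ΔT/Q_allow = 114/14100 = 0.008085 K/W
R_ceramic-fibre blanket = R_tot − R_other = 0.004688 K/W
L = R·k·A = 0.004688×0.0638×10.7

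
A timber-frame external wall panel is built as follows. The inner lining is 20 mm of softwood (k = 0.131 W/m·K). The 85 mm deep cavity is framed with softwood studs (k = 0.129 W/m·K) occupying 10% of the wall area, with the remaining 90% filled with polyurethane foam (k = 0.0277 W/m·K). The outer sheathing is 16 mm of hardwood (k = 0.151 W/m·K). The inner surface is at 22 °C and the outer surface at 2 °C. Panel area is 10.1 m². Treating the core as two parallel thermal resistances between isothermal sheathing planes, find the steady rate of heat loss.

Sheathing layers in series; stud and cavity paths in parallel between them.
R_inner = 0.02/(0.131×10.1) = 0.01512 K/W
R_stud  = 0.085/(0.129×0.1×10.1) = 0.6524 K/W
R_cav   = 0.085/(0.0277×0.9×10.1) = 0.3376 K/W
1/R_core = 1/R_stud + 1/R_cav → R_core = 0.2225 K/W
R_outer = 0.016/(0.151×10.1) = 0.01049 K/W
R_total = 0.2481 K/W
Q = ΔT/R_total = 20/0.2481

Q ≈ 80.6 W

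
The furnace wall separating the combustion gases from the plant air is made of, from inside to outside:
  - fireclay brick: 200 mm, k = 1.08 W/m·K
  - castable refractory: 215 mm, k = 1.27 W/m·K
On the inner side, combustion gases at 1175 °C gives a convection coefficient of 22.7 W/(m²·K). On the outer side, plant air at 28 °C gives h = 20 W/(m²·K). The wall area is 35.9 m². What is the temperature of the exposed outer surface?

Treating each layer as a thermal resistance in series:
R_inner film = 1/(h_i·A) = 1/(22.7×35.9) = 0.001227 K/W
R_fireclay brick = L/(kA) = 0.2/(1.08×35.9) = 0.005158 K/W
R_castable refractory = L/(kA) = 0.215/(1.27×35.9) = 0.004716 K/W
R_outer film = 1/(h_o·A) = 1/(20×35.9) = 0.001393 K/W
R_total = 0.01249 K/W;  Q = ΔT/R_total = 1147/0.01249 = 91810 W
T_interface = T_inner − Q·ΣR(inner→interface) = 1175 − 91800×0.0111

T ≈ 156 °C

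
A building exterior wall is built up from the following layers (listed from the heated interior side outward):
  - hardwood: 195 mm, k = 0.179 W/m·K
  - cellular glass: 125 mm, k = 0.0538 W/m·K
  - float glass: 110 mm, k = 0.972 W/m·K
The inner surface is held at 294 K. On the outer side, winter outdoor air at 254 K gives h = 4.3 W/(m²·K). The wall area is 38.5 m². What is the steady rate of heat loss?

Using the resistance-network approach (series):
R_hardwood = L/(kA) = 0.195/(0.179×38.5) = 0.0283 K/W
R_cellular glass = L/(kA) = 0.125/(0.0538×38.5) = 0.06035 K/W
R_float glass = L/(kA) = 0.11/(0.972×38.5) = 0.002939 K/W
R_outer film = 1/(h_o·A) = 1/(4.3×38.5) = 0.00604 K/W
R_total = 0.09762 K/W
Q = ΔT / R_total = 40 / 0.09762

Q ≈ 410 W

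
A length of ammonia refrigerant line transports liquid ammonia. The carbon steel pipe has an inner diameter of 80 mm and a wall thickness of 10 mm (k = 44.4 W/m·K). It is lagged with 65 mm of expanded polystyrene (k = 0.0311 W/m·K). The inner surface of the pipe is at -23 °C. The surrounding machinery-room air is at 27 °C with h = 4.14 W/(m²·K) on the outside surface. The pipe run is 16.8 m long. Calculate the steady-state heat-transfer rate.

Per-layer cylindrical resistances, series-summed:
R_carbon steel pipe wall = ln(50/40)/(2π×44.4×16.8) = 4.761×10^-5 K/W
R_expanded polystyrene = ln(115/50)/(2π×0.0311×16.8) = 0.2537 K/W
R_outer film = 1/(h_o·2πr_oL) = 1/(4.14×2π×0.115×16.8) = 0.0199 K/W
R_total = 0.2737 K/W
Q = ΔT/R_total = 50/0.2737

Q ≈ 183 W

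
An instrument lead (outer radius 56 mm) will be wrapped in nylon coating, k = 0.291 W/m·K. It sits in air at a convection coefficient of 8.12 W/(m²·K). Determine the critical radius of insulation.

r_cr ≈ 35.8 mm

For a cylinder r_cr = k/h = 0.291/8.12
r_cr = 35.8 mm; since the bare radius (56 mm) is above r_cr, any added insulation will reduce heat loss.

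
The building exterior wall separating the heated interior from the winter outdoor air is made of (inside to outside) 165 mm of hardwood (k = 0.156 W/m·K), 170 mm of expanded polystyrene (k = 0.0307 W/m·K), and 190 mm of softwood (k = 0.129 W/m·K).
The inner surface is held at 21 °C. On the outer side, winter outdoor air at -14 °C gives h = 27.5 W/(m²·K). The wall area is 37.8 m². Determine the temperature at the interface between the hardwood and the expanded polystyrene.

T ≈ 16.4 °C

Model the wall as resistances in series:
R_hardwood = L/(kA) = 0.165/(0.156×37.8) = 0.02798 K/W
R_expanded polystyrene = L/(kA) = 0.17/(0.0307×37.8) = 0.1465 K/W
R_softwood = L/(kA) = 0.19/(0.129×37.8) = 0.03896 K/W
R_outer film = 1/(h_o·A) = 1/(27.5×37.8) = 9.62×10^-4 K/W
R_total = 0.2144 K/W;  Q = ΔT/R_total = 35/0.2144 = 163.2 W
T_interface = T_inner − Q·ΣR(inner→interface) = 21 − 163×0.02798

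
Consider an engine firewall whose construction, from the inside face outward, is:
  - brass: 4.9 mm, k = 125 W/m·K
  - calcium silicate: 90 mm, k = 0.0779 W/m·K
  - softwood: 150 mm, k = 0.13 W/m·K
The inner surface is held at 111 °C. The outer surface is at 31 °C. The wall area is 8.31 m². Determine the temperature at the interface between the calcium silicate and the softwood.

Using the resistance-network approach (series):
R_brass = L/(kA) = 0.0049/(125×8.31) = 4.717×10^-6 K/W
R_calcium silicate = L/(kA) = 0.09/(0.0779×8.31) = 0.139 K/W
R_softwood = L/(kA) = 0.15/(0.13×8.31) = 0.1389 K/W
R_total = 0.2779 K/W;  Q = ΔT/R_total = 80/0.2779 = 287.9 W
T_interface = T_inner − Q·ΣR(inner→interface) = 111 − 288×0.139

T ≈ 71 °C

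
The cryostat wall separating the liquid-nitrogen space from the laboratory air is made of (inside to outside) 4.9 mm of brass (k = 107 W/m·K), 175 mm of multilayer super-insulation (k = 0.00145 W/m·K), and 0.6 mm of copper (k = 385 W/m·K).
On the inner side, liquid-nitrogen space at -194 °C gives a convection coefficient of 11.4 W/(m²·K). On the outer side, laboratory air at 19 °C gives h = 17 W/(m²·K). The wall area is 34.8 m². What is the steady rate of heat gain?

Q ≈ 61.3 W

Thermal resistances in series:
R_inner film = 1/(h_i·A) = 1/(11.4×34.8) = 0.002521 K/W
R_brass = L/(kA) = 0.0049/(107×34.8) = 1.316×10^-6 K/W
R_multilayer super-insulation = L/(kA) = 0.175/(0.00145×34.8) = 3.468 K/W
R_copper = L/(kA) = 0.0006/(385×34.8) = 4.478×10^-8 K/W
R_outer film = 1/(h_o·A) = 1/(17×34.8) = 0.00169 K/W
R_total = 3.472 K/W
Q = ΔT / R_total = 213 / 3.472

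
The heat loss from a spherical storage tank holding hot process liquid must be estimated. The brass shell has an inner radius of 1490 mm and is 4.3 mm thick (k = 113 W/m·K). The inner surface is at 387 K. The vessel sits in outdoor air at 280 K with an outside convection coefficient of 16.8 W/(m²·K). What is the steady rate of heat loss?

Each spherical layer contributes R = (1/r_i − 1/r_o)/(4πk):
R_brass shell = (1/1.49 − 1/1.4943)/(4π×113) = 1.36×10^-6 K/W
R_outer film = 1/(h·4πr_o²) = 1/(16.8×4π×1.4943²) = 0.002121 K/W
R_total = 0.002123 K/W
Q = ΔT/R_total = 107/0.002123

Q ≈ 50400 W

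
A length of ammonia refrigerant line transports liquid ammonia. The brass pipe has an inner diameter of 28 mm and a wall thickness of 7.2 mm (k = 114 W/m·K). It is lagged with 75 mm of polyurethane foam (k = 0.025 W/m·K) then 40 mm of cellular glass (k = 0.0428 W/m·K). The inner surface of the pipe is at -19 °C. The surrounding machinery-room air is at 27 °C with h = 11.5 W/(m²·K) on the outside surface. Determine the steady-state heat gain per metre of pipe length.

Per-layer cylindrical resistances, series-summed:
R_brass pipe wall = ln(21.2/14)/(2π×114×1) = 5.793×10^-4 K/W
R_polyurethane foam = ln(96.2/21.2)/(2π×0.025×1) = 9.628 K/W
R_cellular glass = ln(136.2/96.2)/(2π×0.0428×1) = 1.293 K/W
R_outer film = 1/(h_o·2πr_oL) = 1/(11.5×2π×0.1362×1) = 0.1016 K/W
R_total = 11.02 K/W
Q = ΔT/R_total = 46/11.02

q′ ≈ 4.17 W/m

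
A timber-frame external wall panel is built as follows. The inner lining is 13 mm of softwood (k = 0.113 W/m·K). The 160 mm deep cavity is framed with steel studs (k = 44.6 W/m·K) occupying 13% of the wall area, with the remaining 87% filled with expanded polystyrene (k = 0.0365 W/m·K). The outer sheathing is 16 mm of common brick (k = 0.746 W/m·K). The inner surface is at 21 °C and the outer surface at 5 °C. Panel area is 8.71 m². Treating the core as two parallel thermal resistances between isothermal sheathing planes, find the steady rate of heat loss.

Sheathing layers in series; stud and cavity paths in parallel between them.
R_inner = 0.013/(0.113×8.71) = 0.01321 K/W
R_stud  = 0.16/(44.6×0.13×8.71) = 0.003168 K/W
R_cav   = 0.16/(0.0365×0.87×8.71) = 0.5785 K/W
1/R_core = 1/R_stud + 1/R_cav → R_core = 0.003151 K/W
R_outer = 0.016/(0.746×8.71) = 0.002462 K/W
R_total = 0.01882 K/W
Q = ΔT/R_total = 16/0.01882

Q ≈ 850 W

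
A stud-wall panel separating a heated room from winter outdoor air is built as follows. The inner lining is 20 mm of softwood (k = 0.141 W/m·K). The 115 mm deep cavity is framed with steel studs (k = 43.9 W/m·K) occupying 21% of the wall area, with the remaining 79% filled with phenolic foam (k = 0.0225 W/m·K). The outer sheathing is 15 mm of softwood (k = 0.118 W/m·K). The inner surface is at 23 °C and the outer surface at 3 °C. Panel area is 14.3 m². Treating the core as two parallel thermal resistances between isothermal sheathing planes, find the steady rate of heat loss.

Q ≈ 1020 W

Sheathing layers in series; stud and cavity paths in parallel between them.
R_inner = 0.02/(0.141×14.3) = 0.009919 K/W
R_stud  = 0.115/(43.9×0.21×14.3) = 8.723×10^-4 K/W
R_cav   = 0.115/(0.0225×0.79×14.3) = 0.4524 K/W
1/R_core = 1/R_stud + 1/R_cav → R_core = 8.706×10^-4 K/W
R_outer = 0.015/(0.118×14.3) = 0.008889 K/W
R_total = 0.01968 K/W
Q = ΔT/R_total = 20/0.01968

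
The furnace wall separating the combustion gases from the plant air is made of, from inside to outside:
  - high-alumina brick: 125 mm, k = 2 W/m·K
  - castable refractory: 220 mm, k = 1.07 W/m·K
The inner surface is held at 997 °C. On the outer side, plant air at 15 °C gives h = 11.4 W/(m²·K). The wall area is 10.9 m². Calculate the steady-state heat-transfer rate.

Thermal resistances in series:
R_high-alumina brick = L/(kA) = 0.125/(2×10.9) = 0.005734 K/W
R_castable refractory = L/(kA) = 0.22/(1.07×10.9) = 0.01886 K/W
R_outer film = 1/(h_o·A) = 1/(11.4×10.9) = 0.008048 K/W
R_total = 0.03264 K/W
Q = ΔT / R_total = 982 / 0.03264

Q ≈ 30100 W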